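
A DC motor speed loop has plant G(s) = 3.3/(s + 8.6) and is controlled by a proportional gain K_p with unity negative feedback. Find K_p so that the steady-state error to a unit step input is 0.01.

K_p = 258

Steady-state error for a unit step on this type-0 loop is 1/(1 + K_p·G(0)).
G(0) = 0.3837. Require 1/(1 + K_p·0.3837) = 0.01, so 1 + 0.3837·K_p = 100.
K_p = (100 − 1)/0.3837 = 258.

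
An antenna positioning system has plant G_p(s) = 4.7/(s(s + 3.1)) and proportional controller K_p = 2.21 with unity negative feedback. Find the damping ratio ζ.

ζ = 0.481

With unity feedback the closed-loop characteristic equation is s² + 3.1s + 2.21·4.7 = s² + 3.1s + 10.39 = 0.
Matching s² + 2ζω_n s + ω_n²: ω_n = √10.39 = 3.223 rad/s and 2ζω_n = 3.1, so ζ = 3.1/(2·3.223) = 0.481.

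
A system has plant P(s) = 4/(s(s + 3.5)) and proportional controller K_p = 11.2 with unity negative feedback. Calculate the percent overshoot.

From 1 + K_pP(s) = 0: s² + 3.5s + 44.8 = 0 ⇒ ω_n = 6.693, ζ = 0.2615.
%OS = 100·exp(−πζ/√(1−ζ²)) = 100·exp(−π·0.2615/√0.9316) = 42.7%.

42.7%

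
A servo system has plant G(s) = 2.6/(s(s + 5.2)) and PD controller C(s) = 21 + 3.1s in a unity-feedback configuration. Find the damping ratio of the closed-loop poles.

Forward path: (21 + 3.1s)·2.6/(s(s+5.2)). The closed-loop characteristic equation is s² + (5.2 + 2.6·3.1)s + 2.6·21 = 0.
That is s² + 13.26s + 54.6 = 0, so ω_n = 7.389 rad/s and ζ = 13.26/(2·7.389) = 0.8973.

ζ = 0.897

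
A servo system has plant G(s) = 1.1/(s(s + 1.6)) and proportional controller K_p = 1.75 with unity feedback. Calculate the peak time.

T_p = 2.77 s

Closed-loop characteristic equation: s² + 1.6s + 1.925 = 0, so ω_n = 1.387 rad/s and ζ = 1.6/(2·1.387) = 0.5766.
Damped frequency ω_d = ω_n√(1−ζ²) = 1.134 rad/s, so peak time T_p = π/ω_d = 2.77 s.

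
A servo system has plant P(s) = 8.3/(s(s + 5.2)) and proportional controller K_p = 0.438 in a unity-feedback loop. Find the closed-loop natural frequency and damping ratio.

ω_n = 1.91 rad/s, ζ = 1.36

The closed-loop denominator is s(s+5.2) + 0.438·8.3 = s² + 5.2s + 3.635.
So ω_n² = 3.635 ⇒ ω_n = 1.907 rad/s, and ζ = 5.2/(2ω_n) = 1.36.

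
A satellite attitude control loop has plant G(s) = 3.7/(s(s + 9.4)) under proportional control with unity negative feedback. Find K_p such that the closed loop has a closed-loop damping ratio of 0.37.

Closed-loop characteristic equation: s² + 9.4s + K_p·3.7 = 0.
So ω_n = √(3.7K_p) and 2ζω_n = 9.4, giving ζ = 9.4/(2√(3.7K_p)).
Setting ζ = 0.37: √(3.7K_p) = 9.4/(2·0.37) = 12.7, so K_p = 161.4/3.7 = 43.6.

K_p = 43.6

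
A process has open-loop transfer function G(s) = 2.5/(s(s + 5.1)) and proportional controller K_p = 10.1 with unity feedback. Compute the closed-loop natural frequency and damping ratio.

ω_n = 5.02 rad/s, ζ = 0.507

With unity feedback the closed-loop characteristic equation is s² + 5.1s + 10.1·2.5 = s² + 5.1s + 25.25 = 0.
Matching s² + 2ζω_n s + ω_n²: ω_n = √25.25 = 5.025 rad/s and 2ζω_n = 5.1, so ζ = 5.1/(2·5.025) = 0.507.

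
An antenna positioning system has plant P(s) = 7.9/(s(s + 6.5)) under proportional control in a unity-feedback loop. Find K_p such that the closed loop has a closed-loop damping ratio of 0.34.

Closed-loop characteristic equation: s² + 6.5s + K_p·7.9 = 0.
So ω_n = √(7.9K_p) and 2ζω_n = 6.5, giving ζ = 6.5/(2√(7.9K_p)).
Setting ζ = 0.34: √(7.9K_p) = 6.5/(2·0.34) = 9.559, so K_p = 91.37/7.9 = 11.6.

K_p = 11.6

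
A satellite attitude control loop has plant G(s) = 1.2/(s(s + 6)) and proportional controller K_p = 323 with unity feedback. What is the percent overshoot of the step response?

From 1 + K_pG(s) = 0: s² + 6s + 387.6 = 0 ⇒ ω_n = 19.69, ζ = 0.1524.
%OS = 100·exp(−πζ/√(1−ζ²)) = 100·exp(−π·0.1524/√0.9768) = 61.6%.

61.6%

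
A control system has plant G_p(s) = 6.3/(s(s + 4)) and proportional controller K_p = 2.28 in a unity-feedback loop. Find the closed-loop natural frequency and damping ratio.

ω_n = 3.79 rad/s, ζ = 0.528

The closed-loop denominator is s(s+4) + 2.28·6.3 = s² + 4s + 14.36.
So ω_n² = 14.36 ⇒ ω_n = 3.79 rad/s, and ζ = 4/(2ω_n) = 0.528.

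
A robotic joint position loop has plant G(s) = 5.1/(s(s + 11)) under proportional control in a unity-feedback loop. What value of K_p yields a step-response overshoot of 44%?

From %OS = 100·exp(−πζ/√(1−ζ²)) = 44%, ζ = −ln(0.44)/√(π²+ln²(0.44)) = 0.2528.
Characteristic equation s² + 11s + 5.1K_p = 0 gives ζ = 11/(2√(5.1K_p)).
Setting ζ = 0.2528: √(5.1K_p) = 11/(2·0.2528) = 21.75, so K_p = 473.2/5.1 = 92.8.

K_p = 92.8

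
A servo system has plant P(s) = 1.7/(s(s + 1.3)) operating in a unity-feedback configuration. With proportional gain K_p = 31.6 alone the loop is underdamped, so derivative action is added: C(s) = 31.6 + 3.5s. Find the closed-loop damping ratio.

Forward path: (31.6 + 3.5s)·1.7/(s(s+1.3)). The closed-loop characteristic equation is s² + (1.3 + 1.7·3.5)s + 1.7·31.6 = 0.
That is s² + 7.25s + 53.72 = 0, so ω_n = 7.329 rad/s and ζ = 7.25/(2·7.329) = 0.4946.

ζ = 0.495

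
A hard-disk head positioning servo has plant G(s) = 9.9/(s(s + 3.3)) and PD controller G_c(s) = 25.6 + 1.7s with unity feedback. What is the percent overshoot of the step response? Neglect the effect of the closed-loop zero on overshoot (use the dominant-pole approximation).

Forward path: (25.6 + 1.7s)·9.9/(s(s+3.3)). The closed-loop characteristic equation is s² + (3.3 + 9.9·1.7)s + 9.9·25.6 = 0.
That is s² + 20.13s + 253.4 = 0, so ω_n = 15.92 rad/s and ζ = 20.13/(2·15.92) = 0.6322.
%OS = 100·exp(−πζ/√(1−ζ²)) = 7.7%.

7.7%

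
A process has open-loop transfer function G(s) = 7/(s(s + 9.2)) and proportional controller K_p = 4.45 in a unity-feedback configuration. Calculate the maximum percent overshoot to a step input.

From 1 + K_pG(s) = 0: s² + 9.2s + 31.15 = 0 ⇒ ω_n = 5.581, ζ = 0.8242.
%OS = 100·exp(−πζ/√(1−ζ²)) = 100·exp(−π·0.8242/√0.3207) = 1.03%.

1.03%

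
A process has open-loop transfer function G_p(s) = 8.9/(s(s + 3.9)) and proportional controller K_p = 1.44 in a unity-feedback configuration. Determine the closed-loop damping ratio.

1 + K_p·G_p(s) = 0 gives s² + 3.9s + 12.82 = 0.
Matching s² + 2ζω_n s + ω_n²: ω_n = √12.82 = 3.58 rad/s and 2ζω_n = 3.9, so ζ = 3.9/(2·3.58) = 0.545.

ζ = 0.545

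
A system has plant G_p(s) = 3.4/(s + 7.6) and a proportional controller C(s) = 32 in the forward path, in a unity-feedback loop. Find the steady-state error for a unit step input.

0.0653

The loop is type 0. Static position error constant K_pos = C(0)·G_p(0) = 32·0.4474 = 14.32.
Steady-state error to a unit step: e_ss = 1/(1+K_pos) = 1/15.32 = 0.0653.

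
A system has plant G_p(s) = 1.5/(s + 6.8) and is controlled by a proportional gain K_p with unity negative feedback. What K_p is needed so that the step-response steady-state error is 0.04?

The loop is type 0, so e_ss(step) = 1/(1 + K_pos) with K_pos = K_p·G_p(0).
G_p(0) = 0.2206. Require 1/(1 + K_p·0.2206) = 0.04, so 1 + 0.2206·K_p = 25.
K_p = (25 − 1)/0.2206 = 109.

K_p = 109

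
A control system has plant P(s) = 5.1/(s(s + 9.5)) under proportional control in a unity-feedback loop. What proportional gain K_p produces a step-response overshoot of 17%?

From %OS = 100·exp(−πζ/√(1−ζ²)) = 17%, ζ = −ln(0.17)/√(π²+ln²(0.17)) = 0.4913.
Characteristic equation s² + 9.5s + 5.1K_p = 0 gives ζ = 9.5/(2√(5.1K_p)).
Setting ζ = 0.4913: √(5.1K_p) = 9.5/(2·0.4913) = 9.669, so K_p = 93.48/5.1 = 18.3.

K_p = 18.3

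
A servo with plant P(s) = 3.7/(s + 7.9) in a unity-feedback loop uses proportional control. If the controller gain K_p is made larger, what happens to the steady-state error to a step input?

e_ss = 1/(1 + K_p·P(0)); a larger K_p raises the denominator, so e_ss decreases.

decrease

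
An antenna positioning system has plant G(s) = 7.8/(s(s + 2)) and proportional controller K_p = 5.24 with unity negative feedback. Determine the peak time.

T_p = 0.498 s

From 1 + K_pG(s) = 0: s² + 2s + 40.87 = 0 ⇒ ω_n = 6.393, ζ = 0.1564.
Damped frequency ω_d = ω_n√(1−ζ²) = 6.314 rad/s, so peak time T_p = π/ω_d = 0.498 s.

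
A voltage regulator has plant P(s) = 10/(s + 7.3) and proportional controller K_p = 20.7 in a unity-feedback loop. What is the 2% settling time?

Closed-loop transfer function: T(s) = K_p·P(s)/(1 + K_p·P(s)) = 207/(s + 7.3 + 207) = 207/(s + 214.3).
Time constant τ = 1/214.3 = 0.004666 s, so the 2% settling time is about 4τ = 0.0187 s.

T_s ≈ 0.0187 s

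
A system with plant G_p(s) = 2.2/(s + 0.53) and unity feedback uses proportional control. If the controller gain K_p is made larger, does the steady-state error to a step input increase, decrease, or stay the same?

The position error constant K_pos = K_p·G_p(0) grows with K_p, and e_ss = 1/(1+K_pos) falls.

decrease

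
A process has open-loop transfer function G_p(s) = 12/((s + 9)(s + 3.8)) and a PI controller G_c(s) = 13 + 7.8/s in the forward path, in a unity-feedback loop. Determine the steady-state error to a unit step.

The open loop G_c(s)G_p(s) has a pole at the origin (type 1), so the static position error constant is infinite and e_ss = 1/(1+∞) = 0.

0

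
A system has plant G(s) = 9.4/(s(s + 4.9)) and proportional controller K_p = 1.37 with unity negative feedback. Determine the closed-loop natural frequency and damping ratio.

ω_n = 3.59 rad/s, ζ = 0.683

The closed-loop denominator is s(s+4.9) + 1.37·9.4 = s² + 4.9s + 12.88.
Matching s² + 2ζω_n s + ω_n²: ω_n = √12.88 = 3.589 rad/s and 2ζω_n = 4.9, so ζ = 4.9/(2·3.589) = 0.683.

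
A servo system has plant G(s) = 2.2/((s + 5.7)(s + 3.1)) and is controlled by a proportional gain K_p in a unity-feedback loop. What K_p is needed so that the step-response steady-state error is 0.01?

For a type-0 loop with proportional control, e_ss = 1/(1 + K_p·G(0)).
G(0) = 0.1245. Require 1/(1 + K_p·0.1245) = 0.01, so 1 + 0.1245·K_p = 100.
K_p = (100 − 1)/0.1245 = 795.

K_p = 795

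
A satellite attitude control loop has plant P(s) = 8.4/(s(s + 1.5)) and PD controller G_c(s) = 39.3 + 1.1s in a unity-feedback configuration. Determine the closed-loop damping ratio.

Forward path: (39.3 + 1.1s)·8.4/(s(s+1.5)). The closed-loop characteristic equation is s² + (1.5 + 8.4·1.1)s + 8.4·39.3 = 0.
That is s² + 10.74s + 330.1 = 0, so ω_n = 18.17 rad/s and ζ = 10.74/(2·18.17) = 0.2956.

ζ = 0.296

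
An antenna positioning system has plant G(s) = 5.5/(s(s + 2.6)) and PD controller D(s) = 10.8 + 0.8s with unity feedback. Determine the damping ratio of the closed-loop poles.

Forward path: (10.8 + 0.8s)·5.5/(s(s+2.6)). The closed-loop characteristic equation is s² + (2.6 + 5.5·0.8)s + 5.5·10.8 = 0.
That is s² + 7s + 59.4 = 0, so ω_n = 7.707 rad/s and ζ = 7/(2·7.707) = 0.4541.

ζ = 0.454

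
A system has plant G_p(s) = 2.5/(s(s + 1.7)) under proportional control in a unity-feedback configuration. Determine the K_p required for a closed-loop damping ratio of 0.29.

Closed-loop characteristic equation: s² + 1.7s + K_p·2.5 = 0.
So ω_n = √(2.5K_p) and 2ζω_n = 1.7, giving ζ = 1.7/(2√(2.5K_p)).
Setting ζ = 0.29: √(2.5K_p) = 1.7/(2·0.29) = 2.931, so K_p = 8.591/2.5 = 3.44.

K_p = 3.44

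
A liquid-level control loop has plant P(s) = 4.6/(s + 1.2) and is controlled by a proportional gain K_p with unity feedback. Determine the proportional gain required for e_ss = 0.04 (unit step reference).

K_p = 6.26

Steady-state error for a unit step on this type-0 loop is 1/(1 + K_p·P(0)).
P(0) = 3.833. Require 1/(1 + K_p·3.833) = 0.04, so 1 + 3.833·K_p = 25.
K_p = (25 − 1)/3.833 = 6.26.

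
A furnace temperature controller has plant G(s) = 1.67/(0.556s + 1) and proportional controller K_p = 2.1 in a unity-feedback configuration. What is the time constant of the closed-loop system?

τ = 0.123 s

Closed loop: T(s) = K_p·G/(1+K_p·G) = 3.507/(0.556s + 1 + 3.507), with pole at s = −(1 + 3.507)/0.556 = −8.106.
Closed-loop time constant τ = 1/8.106 = 0.123 s.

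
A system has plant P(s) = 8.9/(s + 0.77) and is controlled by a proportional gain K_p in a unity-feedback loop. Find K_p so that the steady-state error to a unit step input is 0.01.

K_p = 8.57

The loop is type 0, so e_ss(step) = 1/(1 + K_pos) with K_pos = K_p·P(0).
P(0) = 11.56. Require 1/(1 + K_p·11.56) = 0.01, so 1 + 11.56·K_p = 100.
K_p = (100 − 1)/11.56 = 8.57.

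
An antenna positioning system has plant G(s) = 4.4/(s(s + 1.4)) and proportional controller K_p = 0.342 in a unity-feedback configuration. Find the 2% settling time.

The closed-loop denominator s² + 1.4s + 1.505 gives ω_n = √1.505 = 1.227 and ζ = 1.4/(2ω_n) = 0.5706.
2% settling time T_s ≈ 4/(ζω_n) = 4/0.7 = 5.71 s.

T_s ≈ 5.71 s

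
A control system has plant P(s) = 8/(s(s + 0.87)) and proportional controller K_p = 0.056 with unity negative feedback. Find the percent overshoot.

6.81%

Closed-loop characteristic equation: s² + 0.87s + 0.448 = 0, so ω_n = 0.6693 rad/s and ζ = 0.87/(2·0.6693) = 0.6499.
%OS = 100·exp(−πζ/√(1−ζ²)) = 100·exp(−π·0.6499/√0.5776) = 6.81%.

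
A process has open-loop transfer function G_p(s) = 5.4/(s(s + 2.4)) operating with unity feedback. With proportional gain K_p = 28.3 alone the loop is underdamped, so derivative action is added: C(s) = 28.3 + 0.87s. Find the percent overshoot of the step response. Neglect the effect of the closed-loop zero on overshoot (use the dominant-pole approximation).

39%

Forward path: (28.3 + 0.87s)·5.4/(s(s+2.4)). The closed-loop characteristic equation is s² + (2.4 + 5.4·0.87)s + 5.4·28.3 = 0.
That is s² + 7.098s + 152.8 = 0, so ω_n = 12.36 rad/s and ζ = 7.098/(2·12.36) = 0.2871.
%OS = 100·exp(−πζ/√(1−ζ²)) = 39%.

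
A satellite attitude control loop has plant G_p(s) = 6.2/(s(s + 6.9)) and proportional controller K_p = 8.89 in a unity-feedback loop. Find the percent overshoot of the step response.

The closed-loop denominator s² + 6.9s + 55.12 gives ω_n = √55.12 = 7.424 and ζ = 6.9/(2ω_n) = 0.4647.
%OS = 100·exp(−πζ/√(1−ζ²)) = 100·exp(−π·0.4647/√0.7841) = 19.2%.

19.2%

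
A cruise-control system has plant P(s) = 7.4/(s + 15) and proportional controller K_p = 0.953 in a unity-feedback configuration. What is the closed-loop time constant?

Closed-loop transfer function: T(s) = K_p·P(s)/(1 + K_p·P(s)) = 7.052/(s + 15 + 7.052) = 7.052/(s + 22.05).
Time constant τ = 1/22.05 = 0.0453 s.

τ = 0.0453 s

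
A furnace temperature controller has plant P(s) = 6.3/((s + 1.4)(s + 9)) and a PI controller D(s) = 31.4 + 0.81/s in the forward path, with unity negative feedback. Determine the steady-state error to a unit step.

The open loop D(s)P(s) has a pole at the origin (type 1), so the static position error constant is infinite and e_ss = 1/(1+∞) = 0.

0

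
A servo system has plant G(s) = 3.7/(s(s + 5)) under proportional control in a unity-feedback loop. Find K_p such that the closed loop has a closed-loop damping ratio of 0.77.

Closed-loop characteristic equation: s² + 5s + K_p·3.7 = 0.
So ω_n = √(3.7K_p) and 2ζω_n = 5, giving ζ = 5/(2√(3.7K_p)).
Setting ζ = 0.77: √(3.7K_p) = 5/(2·0.77) = 3.247, so K_p = 10.54/3.7 = 2.85.

K_p = 2.85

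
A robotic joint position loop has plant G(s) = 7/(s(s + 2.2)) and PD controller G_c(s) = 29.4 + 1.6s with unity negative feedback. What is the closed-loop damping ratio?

Forward path: (29.4 + 1.6s)·7/(s(s+2.2)). The closed-loop characteristic equation is s² + (2.2 + 7·1.6)s + 7·29.4 = 0.
That is s² + 13.4s + 205.8 = 0, so ω_n = 14.35 rad/s and ζ = 13.4/(2·14.35) = 0.467.

ζ = 0.467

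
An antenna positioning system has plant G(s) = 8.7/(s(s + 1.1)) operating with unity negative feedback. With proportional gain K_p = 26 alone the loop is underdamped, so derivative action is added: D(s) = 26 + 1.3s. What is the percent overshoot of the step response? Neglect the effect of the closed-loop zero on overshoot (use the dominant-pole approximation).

Forward path: (26 + 1.3s)·8.7/(s(s+1.1)). The closed-loop characteristic equation is s² + (1.1 + 8.7·1.3)s + 8.7·26 = 0.
That is s² + 12.41s + 226.2 = 0, so ω_n = 15.04 rad/s and ζ = 12.41/(2·15.04) = 0.4126.
%OS = 100·exp(−πζ/√(1−ζ²)) = 24.1%.

24.1%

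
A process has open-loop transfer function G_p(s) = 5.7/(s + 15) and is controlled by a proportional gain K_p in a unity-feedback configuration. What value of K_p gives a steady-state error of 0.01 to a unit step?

K_p = 261

Steady-state error for a unit step on this type-0 loop is 1/(1 + K_p·G_p(0)).
G_p(0) = 0.38. Require 1/(1 + K_p·0.38) = 0.01, so 1 + 0.38·K_p = 100.
K_p = (100 − 1)/0.38 = 261.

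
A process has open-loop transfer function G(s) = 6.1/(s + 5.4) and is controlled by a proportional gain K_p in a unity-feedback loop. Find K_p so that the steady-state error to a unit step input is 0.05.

The loop is type 0, so e_ss(step) = 1/(1 + K_pos) with K_pos = K_p·G(0).
G(0) = 1.13. Require 1/(1 + K_p·1.13) = 0.05, so 1 + 1.13·K_p = 20.
K_p = (20 − 1)/1.13 = 16.8.

K_p = 16.8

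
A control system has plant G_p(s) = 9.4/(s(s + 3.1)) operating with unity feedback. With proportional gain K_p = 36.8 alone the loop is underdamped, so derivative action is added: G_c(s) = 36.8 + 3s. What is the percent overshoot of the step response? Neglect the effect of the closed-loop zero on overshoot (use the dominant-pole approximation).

0.75%

Forward path: (36.8 + 3s)·9.4/(s(s+3.1)). The closed-loop characteristic equation is s² + (3.1 + 9.4·3)s + 9.4·36.8 = 0.
That is s² + 31.3s + 345.9 = 0, so ω_n = 18.6 rad/s and ζ = 31.3/(2·18.6) = 0.8414.
%OS = 100·exp(−πζ/√(1−ζ²)) = 0.75%.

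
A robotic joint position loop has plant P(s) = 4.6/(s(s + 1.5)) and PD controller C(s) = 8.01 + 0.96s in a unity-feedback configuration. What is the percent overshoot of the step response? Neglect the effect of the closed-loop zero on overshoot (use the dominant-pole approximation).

17.3%

Forward path: (8.01 + 0.96s)·4.6/(s(s+1.5)). The closed-loop characteristic equation is s² + (1.5 + 4.6·0.96)s + 4.6·8.01 = 0.
That is s² + 5.916s + 36.85 = 0, so ω_n = 6.07 rad/s and ζ = 5.916/(2·6.07) = 0.4873.
%OS = 100·exp(−πζ/√(1−ζ²)) = 17.3%.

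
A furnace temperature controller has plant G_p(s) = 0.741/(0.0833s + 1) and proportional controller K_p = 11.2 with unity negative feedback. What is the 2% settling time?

Closed loop: T(s) = K_p·G_p/(1+K_p·G_p) = 8.299/(0.0833s + 1 + 8.299), with pole at s = −(1 + 8.299)/0.0833 = −111.6.
τ = 1/111.6 = 0.008958 s, so 2% settling time ≈ 4τ = 0.0358 s.

T_s ≈ 0.0358 s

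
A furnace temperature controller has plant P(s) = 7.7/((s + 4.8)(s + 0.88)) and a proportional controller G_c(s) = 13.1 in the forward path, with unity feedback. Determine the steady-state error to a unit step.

The loop is type 0. Static position error constant K_pos = G_c(0)·P(0) = 13.1·1.823 = 23.88.
Steady-state error to a unit step: e_ss = 1/(1+K_pos) = 1/24.88 = 0.0402.

0.0402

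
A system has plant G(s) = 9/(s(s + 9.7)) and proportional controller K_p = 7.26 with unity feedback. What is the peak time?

The closed-loop denominator s² + 9.7s + 65.34 gives ω_n = √65.34 = 8.083 and ζ = 9.7/(2ω_n) = 0.6.
Damped frequency ω_d = ω_n√(1−ζ²) = 6.467 rad/s, so peak time T_p = π/ω_d = 0.486 s.

T_p = 0.486 s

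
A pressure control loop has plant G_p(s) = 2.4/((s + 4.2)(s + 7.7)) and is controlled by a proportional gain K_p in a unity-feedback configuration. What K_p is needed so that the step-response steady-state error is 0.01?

K_p = 1330

For a type-0 loop with proportional control, e_ss = 1/(1 + K_p·G_p(0)).
G_p(0) = 0.07421. Require 1/(1 + K_p·0.07421) = 0.01, so 1 + 0.07421·K_p = 100.
K_p = (100 − 1)/0.07421 = 1330.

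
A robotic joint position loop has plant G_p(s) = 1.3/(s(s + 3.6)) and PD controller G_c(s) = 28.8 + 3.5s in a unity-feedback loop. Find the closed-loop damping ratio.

ζ = 0.666

Forward path: (28.8 + 3.5s)·1.3/(s(s+3.6)). The closed-loop characteristic equation is s² + (3.6 + 1.3·3.5)s + 1.3·28.8 = 0.
That is s² + 8.15s + 37.44 = 0, so ω_n = 6.119 rad/s and ζ = 8.15/(2·6.119) = 0.666.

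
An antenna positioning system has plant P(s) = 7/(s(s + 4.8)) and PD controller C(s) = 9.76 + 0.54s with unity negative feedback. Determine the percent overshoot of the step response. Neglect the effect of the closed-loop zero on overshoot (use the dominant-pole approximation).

14.8%

Forward path: (9.76 + 0.54s)·7/(s(s+4.8)). The closed-loop characteristic equation is s² + (4.8 + 7·0.54)s + 7·9.76 = 0.
That is s² + 8.58s + 68.32 = 0, so ω_n = 8.266 rad/s and ζ = 8.58/(2·8.266) = 0.519.
%OS = 100·exp(−πζ/√(1−ζ²)) = 14.8%.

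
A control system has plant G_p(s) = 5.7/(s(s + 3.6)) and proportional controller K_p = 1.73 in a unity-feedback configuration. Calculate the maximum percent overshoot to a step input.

The closed-loop denominator s² + 3.6s + 9.861 gives ω_n = √9.861 = 3.14 and ζ = 3.6/(2ω_n) = 0.5732.
%OS = 100·exp(−πζ/√(1−ζ²)) = 100·exp(−π·0.5732/√0.6714) = 11.1%.

11.1%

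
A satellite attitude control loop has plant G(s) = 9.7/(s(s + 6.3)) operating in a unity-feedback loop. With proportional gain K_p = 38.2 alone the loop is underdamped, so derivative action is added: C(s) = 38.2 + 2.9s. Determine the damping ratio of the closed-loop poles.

Forward path: (38.2 + 2.9s)·9.7/(s(s+6.3)). The closed-loop characteristic equation is s² + (6.3 + 9.7·2.9)s + 9.7·38.2 = 0.
That is s² + 34.43s + 370.5 = 0, so ω_n = 19.25 rad/s and ζ = 34.43/(2·19.25) = 0.8943.

ζ = 0.894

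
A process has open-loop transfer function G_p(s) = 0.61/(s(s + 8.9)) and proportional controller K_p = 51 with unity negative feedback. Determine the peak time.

T_p = 0.934 s

Closed-loop characteristic equation: s² + 8.9s + 31.11 = 0, so ω_n = 5.578 rad/s and ζ = 8.9/(2·5.578) = 0.7978.
Damped frequency ω_d = ω_n√(1−ζ²) = 3.363 rad/s, so peak time T_p = π/ω_d = 0.934 s.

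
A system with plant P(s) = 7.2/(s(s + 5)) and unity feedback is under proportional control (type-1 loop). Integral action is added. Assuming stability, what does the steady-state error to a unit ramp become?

The integrator raises the loop to type 2, so K_v → ∞ and e_ss to a ramp is zero.

0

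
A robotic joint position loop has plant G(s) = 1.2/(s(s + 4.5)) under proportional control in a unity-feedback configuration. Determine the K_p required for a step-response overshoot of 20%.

From %OS = 100·exp(−πζ/√(1−ζ²)) = 20%, ζ = −ln(0.2)/√(π²+ln²(0.2)) = 0.4559.
Characteristic equation s² + 4.5s + 1.2K_p = 0 gives ζ = 4.5/(2√(1.2K_p)).
Setting ζ = 0.4559: √(1.2K_p) = 4.5/(2·0.4559) = 4.935, so K_p = 24.35/1.2 = 20.3.

K_p = 20.3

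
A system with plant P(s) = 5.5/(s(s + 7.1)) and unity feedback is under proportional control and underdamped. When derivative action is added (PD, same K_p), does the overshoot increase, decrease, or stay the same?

decrease

With PD the characteristic equation becomes s² + (a + K·K_d)s + K·K_p = 0; the damping term grows, ζ rises, overshoot falls.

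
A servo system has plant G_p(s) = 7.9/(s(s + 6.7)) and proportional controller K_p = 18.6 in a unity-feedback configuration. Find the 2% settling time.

The closed-loop denominator s² + 6.7s + 146.9 gives ω_n = √146.9 = 12.12 and ζ = 6.7/(2ω_n) = 0.2764.
2% settling time T_s ≈ 4/(ζω_n) = 4/3.35 = 1.19 s.

T_s ≈ 1.19 s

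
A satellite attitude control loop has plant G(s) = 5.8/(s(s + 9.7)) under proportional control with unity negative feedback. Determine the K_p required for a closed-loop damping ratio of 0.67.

Closed-loop characteristic equation: s² + 9.7s + K_p·5.8 = 0.
So ω_n = √(5.8K_p) and 2ζω_n = 9.7, giving ζ = 9.7/(2√(5.8K_p)).
Setting ζ = 0.67: √(5.8K_p) = 9.7/(2·0.67) = 7.239, so K_p = 52.4/5.8 = 9.03.

K_p = 9.03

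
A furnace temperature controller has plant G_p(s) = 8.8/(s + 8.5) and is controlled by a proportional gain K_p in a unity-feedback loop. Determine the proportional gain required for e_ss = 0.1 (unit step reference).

Steady-state error for a unit step on this type-0 loop is 1/(1 + K_p·G_p(0)).
G_p(0) = 1.035. Require 1/(1 + K_p·1.035) = 0.1, so 1 + 1.035·K_p = 10.
K_p = (10 − 1)/1.035 = 8.69.

K_p = 8.69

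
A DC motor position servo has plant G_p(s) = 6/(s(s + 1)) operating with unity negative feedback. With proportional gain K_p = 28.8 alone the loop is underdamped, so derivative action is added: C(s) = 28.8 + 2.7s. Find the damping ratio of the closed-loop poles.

Forward path: (28.8 + 2.7s)·6/(s(s+1)). The closed-loop characteristic equation is s² + (1 + 6·2.7)s + 6·28.8 = 0.
That is s² + 17.2s + 172.8 = 0, so ω_n = 13.15 rad/s and ζ = 17.2/(2·13.15) = 0.6542.

ζ = 0.654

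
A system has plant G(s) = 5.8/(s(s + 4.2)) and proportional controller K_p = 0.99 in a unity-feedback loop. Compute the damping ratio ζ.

ζ = 0.876

1 + K_p·G(s) = 0 gives s² + 4.2s + 5.742 = 0.
Matching s² + 2ζω_n s + ω_n²: ω_n = √5.742 = 2.396 rad/s and 2ζω_n = 4.2, so ζ = 4.2/(2·2.396) = 0.876.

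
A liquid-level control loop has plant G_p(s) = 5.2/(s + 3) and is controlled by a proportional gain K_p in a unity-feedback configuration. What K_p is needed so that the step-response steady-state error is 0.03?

K_p = 18.7

For a type-0 loop with proportional control, e_ss = 1/(1 + K_p·G_p(0)).
G_p(0) = 1.733. Require 1/(1 + K_p·1.733) = 0.03, so 1 + 1.733·K_p = 33.33.
K_p = (33.33 − 1)/1.733 = 18.7.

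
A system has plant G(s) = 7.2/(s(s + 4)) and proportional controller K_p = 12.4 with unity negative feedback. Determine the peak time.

The closed-loop denominator s² + 4s + 89.28 gives ω_n = √89.28 = 9.449 and ζ = 4/(2ω_n) = 0.2117.
Damped frequency ω_d = ω_n√(1−ζ²) = 9.235 rad/s, so peak time T_p = π/ω_d = 0.34 s.

T_p = 0.34 s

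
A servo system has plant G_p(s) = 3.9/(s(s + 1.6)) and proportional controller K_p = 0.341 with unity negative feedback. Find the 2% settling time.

From 1 + K_pG_p(s) = 0: s² + 1.6s + 1.33 = 0 ⇒ ω_n = 1.153, ζ = 0.6937.
2% settling time T_s ≈ 4/(ζω_n) = 4/0.8 = 5 s.

T_s ≈ 5 s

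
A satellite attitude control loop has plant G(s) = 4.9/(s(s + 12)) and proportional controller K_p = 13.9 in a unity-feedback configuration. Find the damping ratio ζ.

1 + K_p·G(s) = 0 gives s² + 12s + 68.11 = 0.
So ω_n² = 68.11 ⇒ ω_n = 8.253 rad/s, and ζ = 12/(2ω_n) = 0.727.

ζ = 0.727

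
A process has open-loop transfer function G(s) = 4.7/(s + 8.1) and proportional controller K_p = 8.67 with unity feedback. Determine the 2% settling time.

T_s ≈ 0.0819 s

Closed-loop transfer function: T(s) = K_p·G(s)/(1 + K_p·G(s)) = 40.75/(s + 8.1 + 40.75) = 40.75/(s + 48.85).
Time constant τ = 1/48.85 = 0.02047 s, so the 2% settling time is about 4τ = 0.0819 s.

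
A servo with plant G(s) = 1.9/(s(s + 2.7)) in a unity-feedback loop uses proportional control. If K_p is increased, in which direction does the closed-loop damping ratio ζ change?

decrease

ζ = 2.7/(2√(1.9K_p)); increasing K_p raises the denominator, so ζ falls.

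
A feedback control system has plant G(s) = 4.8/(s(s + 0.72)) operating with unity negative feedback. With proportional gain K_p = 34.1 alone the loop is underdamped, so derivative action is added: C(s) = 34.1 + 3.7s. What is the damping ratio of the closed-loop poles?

Forward path: (34.1 + 3.7s)·4.8/(s(s+0.72)). The closed-loop characteristic equation is s² + (0.72 + 4.8·3.7)s + 4.8·34.1 = 0.
That is s² + 18.48s + 163.7 = 0, so ω_n = 12.79 rad/s and ζ = 18.48/(2·12.79) = 0.7222.

ζ = 0.722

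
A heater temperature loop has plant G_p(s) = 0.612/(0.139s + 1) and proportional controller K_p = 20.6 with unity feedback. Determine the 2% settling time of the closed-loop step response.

Closed loop: T(s) = K_p·G_p/(1+K_p·G_p) = 12.61/(0.139s + 1 + 12.61), with pole at s = −(1 + 12.61)/0.139 = −97.89.
τ = 1/97.89 = 0.01022 s, so 2% settling time ≈ 4τ = 0.0409 s.

T_s ≈ 0.0409 s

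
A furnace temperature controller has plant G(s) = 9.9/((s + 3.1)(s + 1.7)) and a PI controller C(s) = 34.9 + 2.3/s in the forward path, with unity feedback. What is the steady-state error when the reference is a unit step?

The open loop C(s)G(s) has a pole at the origin (type 1), so the static position error constant is infinite and e_ss = 1/(1+∞) = 0.

0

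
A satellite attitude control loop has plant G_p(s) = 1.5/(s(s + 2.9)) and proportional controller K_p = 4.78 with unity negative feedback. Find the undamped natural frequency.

1 + K_p·G_p(s) = 0 gives s² + 2.9s + 7.17 = 0.
Matching s² + 2ζω_n s + ω_n²: ω_n = √7.17 = 2.678 rad/s and 2ζω_n = 2.9, so ζ = 2.9/(2·2.678) = 0.542.

ω_n = 2.68 rad/s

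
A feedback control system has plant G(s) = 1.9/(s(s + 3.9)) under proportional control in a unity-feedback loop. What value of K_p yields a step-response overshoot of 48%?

From %OS = 100·exp(−πζ/√(1−ζ²)) = 48%, ζ = −ln(0.48)/√(π²+ln²(0.48)) = 0.2275.
Characteristic equation s² + 3.9s + 1.9K_p = 0 gives ζ = 3.9/(2√(1.9K_p)).
Setting ζ = 0.2275: √(1.9K_p) = 3.9/(2·0.2275) = 8.571, so K_p = 73.47/1.9 = 38.7.

K_p = 38.7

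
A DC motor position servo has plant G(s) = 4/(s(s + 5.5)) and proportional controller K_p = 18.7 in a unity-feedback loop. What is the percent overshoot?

From 1 + K_pG(s) = 0: s² + 5.5s + 74.8 = 0 ⇒ ω_n = 8.649, ζ = 0.318.
%OS = 100·exp(−πζ/√(1−ζ²)) = 100·exp(−π·0.318/√0.8989) = 34.9%.

34.9%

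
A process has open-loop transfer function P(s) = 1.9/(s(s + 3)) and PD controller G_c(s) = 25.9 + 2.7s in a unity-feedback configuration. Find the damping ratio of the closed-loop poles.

ζ = 0.579

Forward path: (25.9 + 2.7s)·1.9/(s(s+3)). The closed-loop characteristic equation is s² + (3 + 1.9·2.7)s + 1.9·25.9 = 0.
That is s² + 8.13s + 49.21 = 0, so ω_n = 7.015 rad/s and ζ = 8.13/(2·7.015) = 0.5795.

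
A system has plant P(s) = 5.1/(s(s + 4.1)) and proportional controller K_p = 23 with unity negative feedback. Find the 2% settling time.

From 1 + K_pP(s) = 0: s² + 4.1s + 117.3 = 0 ⇒ ω_n = 10.83, ζ = 0.1893.
2% settling time T_s ≈ 4/(ζω_n) = 4/2.05 = 1.95 s.

T_s ≈ 1.95 s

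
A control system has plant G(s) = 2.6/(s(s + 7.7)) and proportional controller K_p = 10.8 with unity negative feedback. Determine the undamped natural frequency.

With unity feedback the closed-loop characteristic equation is s² + 7.7s + 10.8·2.6 = s² + 7.7s + 28.08 = 0.
Matching s² + 2ζω_n s + ω_n²: ω_n = √28.08 = 5.299 rad/s and 2ζω_n = 7.7, so ζ = 7.7/(2·5.299) = 0.727.

ω_n = 5.3 rad/s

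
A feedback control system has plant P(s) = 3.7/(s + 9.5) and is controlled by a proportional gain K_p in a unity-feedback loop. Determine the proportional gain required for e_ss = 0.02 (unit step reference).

K_p = 126

The loop is type 0, so e_ss(step) = 1/(1 + K_pos) with K_pos = K_p·P(0).
P(0) = 0.3895. Require 1/(1 + K_p·0.3895) = 0.02, so 1 + 0.3895·K_p = 50.
K_p = (50 − 1)/0.3895 = 126.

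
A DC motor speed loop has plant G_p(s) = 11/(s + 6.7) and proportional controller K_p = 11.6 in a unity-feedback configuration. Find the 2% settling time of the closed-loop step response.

Closed-loop transfer function: T(s) = K_p·G_p(s)/(1 + K_p·G_p(s)) = 127.6/(s + 6.7 + 127.6) = 127.6/(s + 134.3).
Time constant τ = 1/134.3 = 0.007446 s, so the 2% settling time is about 4τ = 0.0298 s.

T_s ≈ 0.0298 s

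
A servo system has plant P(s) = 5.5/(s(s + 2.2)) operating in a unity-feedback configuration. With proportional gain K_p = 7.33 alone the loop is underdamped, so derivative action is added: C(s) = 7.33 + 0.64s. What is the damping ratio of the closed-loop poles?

ζ = 0.45

Forward path: (7.33 + 0.64s)·5.5/(s(s+2.2)). The closed-loop characteristic equation is s² + (2.2 + 5.5·0.64)s + 5.5·7.33 = 0.
That is s² + 5.72s + 40.31 = 0, so ω_n = 6.349 rad/s and ζ = 5.72/(2·6.349) = 0.4504.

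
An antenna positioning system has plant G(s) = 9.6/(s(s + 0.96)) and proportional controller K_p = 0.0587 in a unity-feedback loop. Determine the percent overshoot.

Closed-loop characteristic equation: s² + 0.96s + 0.5635 = 0, so ω_n = 0.7507 rad/s and ζ = 0.96/(2·0.7507) = 0.6394.
%OS = 100·exp(−πζ/√(1−ζ²)) = 100·exp(−π·0.6394/√0.5911) = 7.33%.

7.33%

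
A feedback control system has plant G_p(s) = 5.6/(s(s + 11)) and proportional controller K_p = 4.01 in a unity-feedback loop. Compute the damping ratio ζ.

The closed-loop denominator is s(s+11) + 4.01·5.6 = s² + 11s + 22.46.
Matching s² + 2ζω_n s + ω_n²: ω_n = √22.46 = 4.739 rad/s and 2ζω_n = 11, so ζ = 11/(2·4.739) = 1.16.

ζ = 1.16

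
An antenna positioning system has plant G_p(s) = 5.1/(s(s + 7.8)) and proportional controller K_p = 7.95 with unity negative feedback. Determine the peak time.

The closed-loop denominator s² + 7.8s + 40.54 gives ω_n = √40.54 = 6.367 and ζ = 7.8/(2ω_n) = 0.6125.
Damped frequency ω_d = ω_n√(1−ζ²) = 5.033 rad/s, so peak time T_p = π/ω_d = 0.624 s.

T_p = 0.624 s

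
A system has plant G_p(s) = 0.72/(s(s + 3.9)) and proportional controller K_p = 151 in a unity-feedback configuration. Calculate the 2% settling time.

T_s ≈ 2.05 s

Closed-loop characteristic equation: s² + 3.9s + 108.7 = 0, so ω_n = 10.43 rad/s and ζ = 3.9/(2·10.43) = 0.187.
2% settling time T_s ≈ 4/(ζω_n) = 4/1.95 = 2.05 s.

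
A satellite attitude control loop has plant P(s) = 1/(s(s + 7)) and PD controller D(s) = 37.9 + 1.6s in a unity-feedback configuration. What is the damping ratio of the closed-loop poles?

Forward path: (37.9 + 1.6s)·1/(s(s+7)). The closed-loop characteristic equation is s² + (7 + 1·1.6)s + 1·37.9 = 0.
That is s² + 8.6s + 37.9 = 0, so ω_n = 6.156 rad/s and ζ = 8.6/(2·6.156) = 0.6985.

ζ = 0.698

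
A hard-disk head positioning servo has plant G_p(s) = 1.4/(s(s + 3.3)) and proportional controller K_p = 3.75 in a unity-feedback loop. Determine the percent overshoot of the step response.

From 1 + K_pG_p(s) = 0: s² + 3.3s + 5.25 = 0 ⇒ ω_n = 2.291, ζ = 0.7201.
%OS = 100·exp(−πζ/√(1−ζ²)) = 100·exp(−π·0.7201/√0.4814) = 3.84%.

3.84%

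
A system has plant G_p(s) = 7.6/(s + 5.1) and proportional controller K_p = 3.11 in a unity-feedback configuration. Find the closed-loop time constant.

τ = 0.0348 s

Closed-loop transfer function: T(s) = K_p·G_p(s)/(1 + K_p·G_p(s)) = 23.64/(s + 5.1 + 23.64) = 23.64/(s + 28.74).
Time constant τ = 1/28.74 = 0.0348 s.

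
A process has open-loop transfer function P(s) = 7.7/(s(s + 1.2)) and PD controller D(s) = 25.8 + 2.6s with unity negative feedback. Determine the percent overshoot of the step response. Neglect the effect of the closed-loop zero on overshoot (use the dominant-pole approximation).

2.75%

Forward path: (25.8 + 2.6s)·7.7/(s(s+1.2)). The closed-loop characteristic equation is s² + (1.2 + 7.7·2.6)s + 7.7·25.8 = 0.
That is s² + 21.22s + 198.7 = 0, so ω_n = 14.09 rad/s and ζ = 21.22/(2·14.09) = 0.7528.
%OS = 100·exp(−πζ/√(1−ζ²)) = 2.75%.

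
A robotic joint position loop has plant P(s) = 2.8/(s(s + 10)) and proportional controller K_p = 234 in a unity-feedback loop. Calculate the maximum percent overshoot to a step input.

From 1 + K_pP(s) = 0: s² + 10s + 655.2 = 0 ⇒ ω_n = 25.6, ζ = 0.1953.
%OS = 100·exp(−πζ/√(1−ζ²)) = 100·exp(−π·0.1953/√0.9618) = 53.5%.

53.5%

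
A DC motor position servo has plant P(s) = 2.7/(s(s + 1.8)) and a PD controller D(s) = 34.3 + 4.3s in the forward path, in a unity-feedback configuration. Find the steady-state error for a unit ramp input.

The loop has one pole at the origin (type 1). Velocity error constant K_v = lim_{s→0} s·D(s)P(s) = 34.3·2.7/1.8 = 51.45.
Steady-state error to a unit ramp: e_ss = 1/K_v = 0.0194.

0.0194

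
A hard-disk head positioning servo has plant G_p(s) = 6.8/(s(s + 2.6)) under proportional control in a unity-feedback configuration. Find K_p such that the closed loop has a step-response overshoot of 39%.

From %OS = 100·exp(−πζ/√(1−ζ²)) = 39%, ζ = −ln(0.39)/√(π²+ln²(0.39)) = 0.2871.
Characteristic equation s² + 2.6s + 6.8K_p = 0 gives ζ = 2.6/(2√(6.8K_p)).
Setting ζ = 0.2871: √(6.8K_p) = 2.6/(2·0.2871) = 4.528, so K_p = 20.5/6.8 = 3.02.

K_p = 3.02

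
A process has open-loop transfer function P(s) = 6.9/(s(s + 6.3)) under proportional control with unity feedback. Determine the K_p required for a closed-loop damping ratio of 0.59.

K_p = 4.13

Closed-loop characteristic equation: s² + 6.3s + K_p·6.9 = 0.
So ω_n = √(6.9K_p) and 2ζω_n = 6.3, giving ζ = 6.3/(2√(6.9K_p)).
Setting ζ = 0.59: √(6.9K_p) = 6.3/(2·0.59) = 5.339, so K_p = 28.5/6.9 = 4.13.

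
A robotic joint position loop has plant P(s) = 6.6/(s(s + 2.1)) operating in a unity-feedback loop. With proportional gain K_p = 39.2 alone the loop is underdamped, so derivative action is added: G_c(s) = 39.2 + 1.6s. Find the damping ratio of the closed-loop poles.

Forward path: (39.2 + 1.6s)·6.6/(s(s+2.1)). The closed-loop characteristic equation is s² + (2.1 + 6.6·1.6)s + 6.6·39.2 = 0.
That is s² + 12.66s + 258.7 = 0, so ω_n = 16.08 rad/s and ζ = 12.66/(2·16.08) = 0.3935.

ζ = 0.394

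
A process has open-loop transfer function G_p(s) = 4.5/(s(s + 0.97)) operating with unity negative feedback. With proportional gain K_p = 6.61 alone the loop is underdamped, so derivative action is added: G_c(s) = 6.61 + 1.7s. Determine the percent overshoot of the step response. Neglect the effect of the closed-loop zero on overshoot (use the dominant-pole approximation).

Forward path: (6.61 + 1.7s)·4.5/(s(s+0.97)). The closed-loop characteristic equation is s² + (0.97 + 4.5·1.7)s + 4.5·6.61 = 0.
That is s² + 8.62s + 29.75 = 0, so ω_n = 5.454 rad/s and ζ = 8.62/(2·5.454) = 0.7903.
%OS = 100·exp(−πζ/√(1−ζ²)) = 1.74%.

1.74%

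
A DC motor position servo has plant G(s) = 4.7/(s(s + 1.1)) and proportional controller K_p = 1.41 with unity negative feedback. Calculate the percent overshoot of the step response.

50.3%

From 1 + K_pG(s) = 0: s² + 1.1s + 6.627 = 0 ⇒ ω_n = 2.574, ζ = 0.2137.
%OS = 100·exp(−πζ/√(1−ζ²)) = 100·exp(−π·0.2137/√0.9544) = 50.3%.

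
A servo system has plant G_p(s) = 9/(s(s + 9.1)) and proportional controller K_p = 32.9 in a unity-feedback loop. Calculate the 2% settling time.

T_s ≈ 0.879 s

From 1 + K_pG_p(s) = 0: s² + 9.1s + 296.1 = 0 ⇒ ω_n = 17.21, ζ = 0.2644.
2% settling time T_s ≈ 4/(ζω_n) = 4/4.55 = 0.879 s.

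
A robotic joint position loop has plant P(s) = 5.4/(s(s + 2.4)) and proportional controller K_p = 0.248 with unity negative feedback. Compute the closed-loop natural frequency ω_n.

ω_n = 1.16 rad/s

1 + K_p·P(s) = 0 gives s² + 2.4s + 1.339 = 0.
So ω_n² = 1.339 ⇒ ω_n = 1.157 rad/s, and ζ = 2.4/(2ω_n) = 1.04.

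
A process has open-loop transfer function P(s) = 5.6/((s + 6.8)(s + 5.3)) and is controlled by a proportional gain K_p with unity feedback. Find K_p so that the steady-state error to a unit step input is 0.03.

K_p = 208

For a type-0 loop with proportional control, e_ss = 1/(1 + K_p·P(0)).
P(0) = 0.1554. Require 1/(1 + K_p·0.1554) = 0.03, so 1 + 0.1554·K_p = 33.33.
K_p = (33.33 − 1)/0.1554 = 208.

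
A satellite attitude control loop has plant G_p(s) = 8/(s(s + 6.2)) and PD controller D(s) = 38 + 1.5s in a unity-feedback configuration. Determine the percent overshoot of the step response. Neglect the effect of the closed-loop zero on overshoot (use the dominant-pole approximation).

14.6%

Forward path: (38 + 1.5s)·8/(s(s+6.2)). The closed-loop characteristic equation is s² + (6.2 + 8·1.5)s + 8·38 = 0.
That is s² + 18.2s + 304 = 0, so ω_n = 17.44 rad/s and ζ = 18.2/(2·17.44) = 0.5219.
%OS = 100·exp(−πζ/√(1−ζ²)) = 14.6%.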